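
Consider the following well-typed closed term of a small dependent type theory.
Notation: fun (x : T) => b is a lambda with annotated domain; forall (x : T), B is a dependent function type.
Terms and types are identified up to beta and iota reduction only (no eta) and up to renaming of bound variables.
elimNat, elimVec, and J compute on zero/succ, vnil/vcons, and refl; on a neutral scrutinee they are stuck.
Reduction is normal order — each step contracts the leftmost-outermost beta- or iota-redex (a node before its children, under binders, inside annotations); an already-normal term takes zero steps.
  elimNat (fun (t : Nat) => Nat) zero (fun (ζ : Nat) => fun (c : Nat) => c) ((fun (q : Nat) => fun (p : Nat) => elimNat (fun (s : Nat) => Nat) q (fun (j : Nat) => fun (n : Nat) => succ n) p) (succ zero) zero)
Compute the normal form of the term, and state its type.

reduced normal form:
  zero
the term's type:
  Nat


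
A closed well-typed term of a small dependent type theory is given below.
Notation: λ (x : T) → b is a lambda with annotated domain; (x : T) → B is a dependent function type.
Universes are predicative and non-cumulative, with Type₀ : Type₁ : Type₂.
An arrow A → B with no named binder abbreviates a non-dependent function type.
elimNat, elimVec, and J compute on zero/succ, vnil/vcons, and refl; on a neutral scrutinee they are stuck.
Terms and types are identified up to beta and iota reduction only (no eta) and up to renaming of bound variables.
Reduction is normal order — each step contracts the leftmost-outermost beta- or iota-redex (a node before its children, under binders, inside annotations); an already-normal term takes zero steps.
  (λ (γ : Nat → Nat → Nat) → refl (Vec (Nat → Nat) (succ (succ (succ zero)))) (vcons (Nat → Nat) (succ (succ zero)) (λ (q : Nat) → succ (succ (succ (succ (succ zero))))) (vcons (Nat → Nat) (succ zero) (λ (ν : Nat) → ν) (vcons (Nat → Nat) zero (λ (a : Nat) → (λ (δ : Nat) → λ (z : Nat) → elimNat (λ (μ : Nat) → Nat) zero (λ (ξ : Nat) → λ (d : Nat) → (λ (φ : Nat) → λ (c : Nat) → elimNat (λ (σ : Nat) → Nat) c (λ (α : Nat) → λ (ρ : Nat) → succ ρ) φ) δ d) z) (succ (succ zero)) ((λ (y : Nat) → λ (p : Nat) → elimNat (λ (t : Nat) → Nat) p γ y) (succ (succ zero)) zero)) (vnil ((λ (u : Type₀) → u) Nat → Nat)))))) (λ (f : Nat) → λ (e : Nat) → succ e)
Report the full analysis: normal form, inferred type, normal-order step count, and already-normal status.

resulting normal form:
  refl (Vec (Nat → Nat) (succ (succ (succ zero)))) (vcons (Nat → Nat) (succ (succ zero)) (λ (γ : Nat) → succ (succ (succ (succ (succ zero))))) (vcons (Nat → Nat) (succ zero) (λ (q : Nat) → q) (vcons (Nat → Nat) zero (λ (ν : Nat) → succ (succ (succ (succ zero)))) (vnil (Nat → Nat)))))
inferred type:
  Eq (Vec (Nat → Nat) (succ (succ (succ zero)))) (vcons (Nat → Nat) (succ (succ zero)) (λ (γ : Nat) → succ (succ (succ (succ (succ zero))))) (vcons (Nat → Nat) (succ zero) (λ (q : Nat) → q) (vcons (Nat → Nat) zero (λ (ν : Nat) → succ (succ (succ (succ zero)))) (vnil (Nat → Nat))))) (vcons (Nat → Nat) (succ (succ zero)) (λ (a : Nat) → succ (succ (succ (succ (succ zero))))) (vcons (Nat → Nat) (succ zero) (λ (δ : Nat) → δ) (vcons (Nat → Nat) zero (λ (z : Nat) → succ (succ (succ (succ zero)))) (vnil (Nat → Nat)))))
steps to reach normal form (normal order): 29
term was already normal: no
first contracted redex: a beta-redex


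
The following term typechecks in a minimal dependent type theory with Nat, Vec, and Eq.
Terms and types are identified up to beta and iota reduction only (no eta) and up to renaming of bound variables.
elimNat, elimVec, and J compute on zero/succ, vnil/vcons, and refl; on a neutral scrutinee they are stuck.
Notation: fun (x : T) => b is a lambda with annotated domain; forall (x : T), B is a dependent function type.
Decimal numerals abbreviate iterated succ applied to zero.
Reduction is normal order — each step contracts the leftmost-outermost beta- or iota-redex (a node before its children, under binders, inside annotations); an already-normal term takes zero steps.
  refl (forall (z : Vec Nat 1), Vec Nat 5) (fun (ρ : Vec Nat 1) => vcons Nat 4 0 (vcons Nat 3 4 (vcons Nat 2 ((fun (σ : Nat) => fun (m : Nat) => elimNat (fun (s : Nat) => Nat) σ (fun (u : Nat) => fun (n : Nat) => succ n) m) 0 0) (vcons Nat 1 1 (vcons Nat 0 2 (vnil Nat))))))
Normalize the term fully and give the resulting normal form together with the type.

reduced normal form:
  refl (forall (z : Vec Nat 1), Vec Nat 5) (fun (ρ : Vec Nat 1) => vcons Nat 4 0 (vcons Nat 3 4 (vcons Nat 2 0 (vcons Nat 1 1 (vcons Nat 0 2 (vnil Nat))))))
type:
  Eq (forall (z : Vec Nat 1), Vec Nat 5) (fun (ρ : Vec Nat 1) => vcons Nat 4 0 (vcons Nat 3 4 (vcons Nat 2 0 (vcons Nat 1 1 (vcons Nat 0 2 (vnil Nat)))))) (fun (σ : Vec Nat 1) => vcons Nat 4 0 (vcons Nat 3 4 (vcons Nat 2 0 (vcons Nat 1 1 (vcons Nat 0 2 (vnil Nat))))))
observation: 3 normal-order steps normalize the term, beginning with a beta-redex.


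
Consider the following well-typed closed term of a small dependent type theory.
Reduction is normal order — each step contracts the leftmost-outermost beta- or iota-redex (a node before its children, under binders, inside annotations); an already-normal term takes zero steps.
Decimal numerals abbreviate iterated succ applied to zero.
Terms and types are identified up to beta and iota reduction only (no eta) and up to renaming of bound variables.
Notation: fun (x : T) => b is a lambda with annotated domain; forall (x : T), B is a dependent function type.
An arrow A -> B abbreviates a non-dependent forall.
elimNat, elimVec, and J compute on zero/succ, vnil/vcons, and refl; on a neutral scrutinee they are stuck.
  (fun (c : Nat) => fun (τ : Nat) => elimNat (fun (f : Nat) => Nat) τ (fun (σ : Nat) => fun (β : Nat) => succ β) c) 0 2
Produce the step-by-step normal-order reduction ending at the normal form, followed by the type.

reduction (normal order):
  (fun (c : Nat) => fun (τ : Nat) => elimNat (fun (f : Nat) => Nat) τ (fun (σ : Nat) => fun (β : Nat) => succ β) c) 0 2
  ~> (fun (c : Nat) => elimNat (fun (τ : Nat) => Nat) c (fun (f : Nat) => fun (σ : Nat) => succ σ) 0) 2
  ~> elimNat (fun (c : Nat) => Nat) 2 (fun (τ : Nat) => fun (f : Nat) => succ f) 0
  ~> 2
type:
  Nat


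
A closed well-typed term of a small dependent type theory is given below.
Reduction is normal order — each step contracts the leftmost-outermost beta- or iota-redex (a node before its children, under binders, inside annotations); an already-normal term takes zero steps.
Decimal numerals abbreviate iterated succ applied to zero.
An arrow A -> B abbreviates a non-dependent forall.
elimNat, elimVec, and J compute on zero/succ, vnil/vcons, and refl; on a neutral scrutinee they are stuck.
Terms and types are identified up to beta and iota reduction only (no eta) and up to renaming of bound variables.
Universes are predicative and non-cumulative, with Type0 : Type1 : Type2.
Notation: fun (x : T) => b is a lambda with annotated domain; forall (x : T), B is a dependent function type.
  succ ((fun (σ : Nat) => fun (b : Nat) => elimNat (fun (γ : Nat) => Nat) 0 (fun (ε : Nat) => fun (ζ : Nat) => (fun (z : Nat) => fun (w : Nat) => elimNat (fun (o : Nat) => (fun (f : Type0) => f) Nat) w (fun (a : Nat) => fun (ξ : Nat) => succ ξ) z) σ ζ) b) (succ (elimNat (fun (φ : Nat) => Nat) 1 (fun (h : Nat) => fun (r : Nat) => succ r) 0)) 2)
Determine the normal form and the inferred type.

resulting normal form:
  5
the term's type:
  Nat
observation: reduction starts at a beta-redex, and 31 normal-order steps reach the normal form.


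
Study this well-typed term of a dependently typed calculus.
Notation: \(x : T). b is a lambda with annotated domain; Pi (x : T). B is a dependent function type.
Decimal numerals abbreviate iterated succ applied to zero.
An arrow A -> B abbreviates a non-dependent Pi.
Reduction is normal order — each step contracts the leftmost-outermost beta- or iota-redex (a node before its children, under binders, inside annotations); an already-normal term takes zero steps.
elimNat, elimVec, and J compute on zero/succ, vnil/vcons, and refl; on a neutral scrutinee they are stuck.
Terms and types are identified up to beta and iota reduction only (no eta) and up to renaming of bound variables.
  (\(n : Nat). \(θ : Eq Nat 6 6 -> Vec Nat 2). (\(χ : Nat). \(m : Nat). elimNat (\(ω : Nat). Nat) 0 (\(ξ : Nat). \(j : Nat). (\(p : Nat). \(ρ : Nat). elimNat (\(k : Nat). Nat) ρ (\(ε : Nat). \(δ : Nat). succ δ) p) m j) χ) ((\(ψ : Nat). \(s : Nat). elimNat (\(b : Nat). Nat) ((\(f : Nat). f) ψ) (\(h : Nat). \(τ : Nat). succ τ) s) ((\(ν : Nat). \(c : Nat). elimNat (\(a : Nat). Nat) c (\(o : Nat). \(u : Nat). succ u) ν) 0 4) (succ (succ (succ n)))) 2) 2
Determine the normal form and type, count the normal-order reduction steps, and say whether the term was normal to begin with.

reduced normal form:
  \(n : Eq Nat 6 6 -> Vec Nat 2). 18
type:
  (Eq Nat 6 6 -> Vec Nat 2) -> Nat
reduction steps (normal order): 62
already normal: no
first contracted redex: a beta-redex


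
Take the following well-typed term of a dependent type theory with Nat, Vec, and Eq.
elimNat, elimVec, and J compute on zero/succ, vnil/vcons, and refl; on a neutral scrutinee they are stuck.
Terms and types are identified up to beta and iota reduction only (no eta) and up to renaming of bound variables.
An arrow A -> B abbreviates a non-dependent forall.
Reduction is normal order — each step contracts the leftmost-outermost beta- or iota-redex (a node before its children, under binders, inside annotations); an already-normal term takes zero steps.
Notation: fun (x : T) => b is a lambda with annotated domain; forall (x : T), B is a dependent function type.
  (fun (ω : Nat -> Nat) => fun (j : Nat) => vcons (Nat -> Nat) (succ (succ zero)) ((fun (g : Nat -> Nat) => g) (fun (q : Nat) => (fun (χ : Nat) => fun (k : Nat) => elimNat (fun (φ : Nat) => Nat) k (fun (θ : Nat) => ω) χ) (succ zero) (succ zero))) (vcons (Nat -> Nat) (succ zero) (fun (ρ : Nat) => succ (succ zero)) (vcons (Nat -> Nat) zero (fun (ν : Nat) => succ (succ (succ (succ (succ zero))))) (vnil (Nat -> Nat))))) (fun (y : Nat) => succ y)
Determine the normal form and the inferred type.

resulting normal form:
  fun (ω : Nat) => vcons (Nat -> Nat) (succ (succ zero)) (fun (j : Nat) => succ (succ zero)) (vcons (Nat -> Nat) (succ zero) (fun (g : Nat) => succ (succ zero)) (vcons (Nat -> Nat) zero (fun (q : Nat) => succ (succ (succ (succ (succ zero))))) (vnil (Nat -> Nat))))
type:
  Nat -> Vec (Nat -> Nat) (succ (succ (succ zero)))
observation: the first redex contracted is a beta-redex; the normal form is reached in 8 normal-order steps.


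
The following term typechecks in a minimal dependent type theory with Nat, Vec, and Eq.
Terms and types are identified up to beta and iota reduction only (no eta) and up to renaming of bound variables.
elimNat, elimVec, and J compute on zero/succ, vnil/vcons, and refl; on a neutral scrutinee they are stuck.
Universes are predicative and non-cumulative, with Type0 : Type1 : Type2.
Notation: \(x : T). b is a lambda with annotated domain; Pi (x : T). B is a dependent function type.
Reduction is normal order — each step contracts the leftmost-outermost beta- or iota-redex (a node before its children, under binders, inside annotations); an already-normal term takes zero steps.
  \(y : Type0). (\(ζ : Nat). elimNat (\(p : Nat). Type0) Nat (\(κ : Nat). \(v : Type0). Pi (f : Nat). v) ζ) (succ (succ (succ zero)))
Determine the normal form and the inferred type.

normal form:
  \(y : Type0). Pi (ζ : Nat). Pi (p : Nat). Pi (κ : Nat). Nat
type:
  Pi (y : Type0). Type0
observation: the first redex contracted is a beta-redex; the normal form is reached in 11 normal-order steps.


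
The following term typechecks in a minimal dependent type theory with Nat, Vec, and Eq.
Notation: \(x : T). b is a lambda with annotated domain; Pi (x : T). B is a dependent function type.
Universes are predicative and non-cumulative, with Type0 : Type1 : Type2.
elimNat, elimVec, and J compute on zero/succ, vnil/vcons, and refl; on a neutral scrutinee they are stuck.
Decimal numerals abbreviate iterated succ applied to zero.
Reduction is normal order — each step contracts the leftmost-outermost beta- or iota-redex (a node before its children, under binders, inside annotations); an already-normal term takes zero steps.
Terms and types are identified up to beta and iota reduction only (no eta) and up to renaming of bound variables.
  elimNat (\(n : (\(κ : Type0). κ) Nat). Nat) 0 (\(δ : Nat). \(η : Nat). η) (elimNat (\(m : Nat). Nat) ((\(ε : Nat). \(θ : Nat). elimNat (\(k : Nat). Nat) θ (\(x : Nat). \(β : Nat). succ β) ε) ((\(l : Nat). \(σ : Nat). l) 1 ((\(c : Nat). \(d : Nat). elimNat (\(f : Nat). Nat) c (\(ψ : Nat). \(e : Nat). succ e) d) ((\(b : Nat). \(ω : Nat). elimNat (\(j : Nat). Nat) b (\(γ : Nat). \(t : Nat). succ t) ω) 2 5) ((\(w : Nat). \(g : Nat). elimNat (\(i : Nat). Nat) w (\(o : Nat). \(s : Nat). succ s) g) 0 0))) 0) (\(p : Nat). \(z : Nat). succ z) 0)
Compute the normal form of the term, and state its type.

normal form:
  0
type:
  Nat
observation: normalization takes exactly 14 steps under the normal-order strategy.


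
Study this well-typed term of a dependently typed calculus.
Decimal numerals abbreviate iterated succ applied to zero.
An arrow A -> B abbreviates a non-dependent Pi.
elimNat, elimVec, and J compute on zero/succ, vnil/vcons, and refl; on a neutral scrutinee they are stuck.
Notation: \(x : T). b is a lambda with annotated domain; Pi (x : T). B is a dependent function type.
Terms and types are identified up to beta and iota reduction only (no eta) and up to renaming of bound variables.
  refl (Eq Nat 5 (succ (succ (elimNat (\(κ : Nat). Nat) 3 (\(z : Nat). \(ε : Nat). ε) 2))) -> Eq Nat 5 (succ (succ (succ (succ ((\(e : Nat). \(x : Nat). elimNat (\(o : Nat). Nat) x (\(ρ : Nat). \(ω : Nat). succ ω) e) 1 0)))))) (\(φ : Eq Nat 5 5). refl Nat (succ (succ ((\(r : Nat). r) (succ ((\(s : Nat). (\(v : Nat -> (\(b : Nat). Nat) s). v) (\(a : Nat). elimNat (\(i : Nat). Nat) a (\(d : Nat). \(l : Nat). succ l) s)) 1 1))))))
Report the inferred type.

the term's type:
  Eq (Eq Nat 5 5 -> Eq Nat 5 5) (\(κ : Eq Nat 5 5). refl Nat 5) (\(z : Eq Nat 5 5). refl Nat 5)


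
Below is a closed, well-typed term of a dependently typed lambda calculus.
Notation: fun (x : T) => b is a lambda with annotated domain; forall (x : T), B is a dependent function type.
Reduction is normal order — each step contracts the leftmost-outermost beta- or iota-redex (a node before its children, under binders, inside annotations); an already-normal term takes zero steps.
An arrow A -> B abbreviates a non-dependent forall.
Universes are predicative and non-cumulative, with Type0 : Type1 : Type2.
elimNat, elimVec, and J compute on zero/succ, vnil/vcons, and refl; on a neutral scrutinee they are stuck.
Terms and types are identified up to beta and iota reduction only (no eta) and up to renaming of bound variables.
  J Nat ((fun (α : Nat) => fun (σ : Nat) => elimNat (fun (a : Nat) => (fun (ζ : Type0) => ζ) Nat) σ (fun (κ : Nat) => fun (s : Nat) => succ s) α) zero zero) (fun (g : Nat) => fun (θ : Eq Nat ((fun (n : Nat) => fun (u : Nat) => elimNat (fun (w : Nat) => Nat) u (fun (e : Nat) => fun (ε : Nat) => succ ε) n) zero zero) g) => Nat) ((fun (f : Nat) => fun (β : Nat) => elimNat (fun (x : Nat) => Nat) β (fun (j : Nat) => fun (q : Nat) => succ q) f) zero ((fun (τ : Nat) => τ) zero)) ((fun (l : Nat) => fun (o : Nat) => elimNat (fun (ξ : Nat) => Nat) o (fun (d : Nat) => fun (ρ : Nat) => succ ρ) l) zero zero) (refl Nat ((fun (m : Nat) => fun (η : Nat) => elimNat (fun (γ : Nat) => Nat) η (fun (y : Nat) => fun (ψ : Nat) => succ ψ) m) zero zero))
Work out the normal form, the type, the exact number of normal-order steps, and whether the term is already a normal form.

normal form:
  zero
the term's type:
  Nat
steps to reach normal form (normal order): 5
started in normal form: no
first redex: a J iota-redex


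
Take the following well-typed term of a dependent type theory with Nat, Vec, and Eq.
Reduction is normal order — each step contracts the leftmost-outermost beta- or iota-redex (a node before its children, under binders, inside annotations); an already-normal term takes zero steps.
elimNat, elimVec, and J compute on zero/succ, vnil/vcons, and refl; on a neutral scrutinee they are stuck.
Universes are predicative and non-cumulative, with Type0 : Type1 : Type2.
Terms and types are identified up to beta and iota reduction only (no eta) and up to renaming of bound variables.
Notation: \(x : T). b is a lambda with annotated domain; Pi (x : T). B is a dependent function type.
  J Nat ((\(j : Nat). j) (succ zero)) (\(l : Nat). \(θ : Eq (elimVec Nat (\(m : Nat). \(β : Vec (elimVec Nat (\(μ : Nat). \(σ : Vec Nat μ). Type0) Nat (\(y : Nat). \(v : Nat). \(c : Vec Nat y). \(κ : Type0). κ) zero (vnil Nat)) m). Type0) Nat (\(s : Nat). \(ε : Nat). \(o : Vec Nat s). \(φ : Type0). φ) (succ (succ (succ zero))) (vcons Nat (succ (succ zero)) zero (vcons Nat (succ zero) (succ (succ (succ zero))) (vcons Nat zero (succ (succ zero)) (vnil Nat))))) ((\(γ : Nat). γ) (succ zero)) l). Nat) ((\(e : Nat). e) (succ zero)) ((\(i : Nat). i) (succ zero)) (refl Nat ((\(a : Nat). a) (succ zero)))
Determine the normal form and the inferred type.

reduced normal form:
  succ zero
inferred type:
  Nat


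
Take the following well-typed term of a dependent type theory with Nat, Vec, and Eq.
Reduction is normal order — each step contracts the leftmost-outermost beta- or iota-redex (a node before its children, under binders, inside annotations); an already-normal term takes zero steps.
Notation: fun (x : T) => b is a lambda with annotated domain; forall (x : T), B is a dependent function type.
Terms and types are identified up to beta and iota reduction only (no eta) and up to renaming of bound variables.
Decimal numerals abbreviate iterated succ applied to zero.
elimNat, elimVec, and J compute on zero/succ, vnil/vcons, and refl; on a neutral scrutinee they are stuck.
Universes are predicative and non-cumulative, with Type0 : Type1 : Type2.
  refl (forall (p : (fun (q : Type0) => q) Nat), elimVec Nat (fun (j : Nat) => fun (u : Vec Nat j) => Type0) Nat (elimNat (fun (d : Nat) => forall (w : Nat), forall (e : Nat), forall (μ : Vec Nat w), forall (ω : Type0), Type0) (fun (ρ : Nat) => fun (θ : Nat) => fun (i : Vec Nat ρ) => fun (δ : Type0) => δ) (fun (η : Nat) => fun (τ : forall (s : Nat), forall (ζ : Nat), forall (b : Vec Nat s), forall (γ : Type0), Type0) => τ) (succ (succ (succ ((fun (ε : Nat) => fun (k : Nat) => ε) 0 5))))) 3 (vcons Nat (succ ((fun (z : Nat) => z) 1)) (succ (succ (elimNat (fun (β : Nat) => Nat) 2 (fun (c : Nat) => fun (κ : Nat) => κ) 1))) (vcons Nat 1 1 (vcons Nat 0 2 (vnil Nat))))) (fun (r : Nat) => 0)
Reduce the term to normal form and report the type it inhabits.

reduced normal form:
  refl (forall (p : Nat), Nat) (fun (q : Nat) => 0)
the term's type:
  Eq (forall (p : Nat), Nat) (fun (q : Nat) => 0) (fun (j : Nat) => 0)


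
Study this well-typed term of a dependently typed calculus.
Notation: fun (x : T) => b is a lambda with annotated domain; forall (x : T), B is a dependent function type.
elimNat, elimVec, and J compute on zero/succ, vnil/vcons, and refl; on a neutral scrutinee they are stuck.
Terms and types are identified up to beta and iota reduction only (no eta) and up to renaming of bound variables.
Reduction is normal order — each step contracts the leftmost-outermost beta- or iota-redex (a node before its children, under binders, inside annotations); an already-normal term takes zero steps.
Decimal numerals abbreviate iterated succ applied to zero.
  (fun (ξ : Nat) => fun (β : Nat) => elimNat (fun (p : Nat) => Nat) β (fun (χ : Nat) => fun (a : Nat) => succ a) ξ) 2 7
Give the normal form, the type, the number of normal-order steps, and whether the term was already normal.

resulting normal form:
  9
the term's type:
  Nat
reduction steps (normal order): 9
term was already normal: no
first contracted redex: a beta-redex


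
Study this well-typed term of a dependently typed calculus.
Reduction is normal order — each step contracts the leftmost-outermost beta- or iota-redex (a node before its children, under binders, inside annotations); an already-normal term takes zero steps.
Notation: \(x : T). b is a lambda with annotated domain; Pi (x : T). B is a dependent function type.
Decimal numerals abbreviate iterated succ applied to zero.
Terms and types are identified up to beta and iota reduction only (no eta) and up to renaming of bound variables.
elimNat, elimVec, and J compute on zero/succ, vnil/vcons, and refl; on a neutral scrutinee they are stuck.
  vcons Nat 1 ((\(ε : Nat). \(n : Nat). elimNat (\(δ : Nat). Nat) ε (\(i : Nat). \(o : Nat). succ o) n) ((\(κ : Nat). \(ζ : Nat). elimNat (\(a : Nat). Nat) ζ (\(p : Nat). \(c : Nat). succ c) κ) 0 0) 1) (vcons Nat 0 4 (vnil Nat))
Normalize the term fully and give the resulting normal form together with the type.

normal form:
  vcons Nat 1 1 (vcons Nat 0 4 (vnil Nat))
inferred type:
  Vec Nat 2


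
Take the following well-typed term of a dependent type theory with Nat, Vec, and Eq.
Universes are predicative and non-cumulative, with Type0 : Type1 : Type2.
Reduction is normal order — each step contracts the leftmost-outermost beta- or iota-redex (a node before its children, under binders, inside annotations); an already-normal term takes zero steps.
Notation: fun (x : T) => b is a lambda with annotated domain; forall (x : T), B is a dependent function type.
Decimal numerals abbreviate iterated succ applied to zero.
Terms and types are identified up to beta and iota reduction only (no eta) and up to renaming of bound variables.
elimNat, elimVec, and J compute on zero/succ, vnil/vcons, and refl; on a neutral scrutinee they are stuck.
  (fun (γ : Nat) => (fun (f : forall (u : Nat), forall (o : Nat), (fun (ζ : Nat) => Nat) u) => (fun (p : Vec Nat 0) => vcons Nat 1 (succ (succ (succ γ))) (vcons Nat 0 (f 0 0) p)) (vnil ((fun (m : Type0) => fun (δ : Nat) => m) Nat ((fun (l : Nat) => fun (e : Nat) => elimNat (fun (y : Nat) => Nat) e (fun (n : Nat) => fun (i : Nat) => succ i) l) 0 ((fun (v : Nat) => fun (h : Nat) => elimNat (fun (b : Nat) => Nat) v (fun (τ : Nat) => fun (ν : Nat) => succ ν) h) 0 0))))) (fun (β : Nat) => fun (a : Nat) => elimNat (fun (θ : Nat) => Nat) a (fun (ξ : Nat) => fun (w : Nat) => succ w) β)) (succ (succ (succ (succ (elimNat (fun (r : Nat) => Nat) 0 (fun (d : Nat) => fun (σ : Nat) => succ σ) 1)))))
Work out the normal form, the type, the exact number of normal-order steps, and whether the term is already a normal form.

resulting normal form:
  vcons Nat 1 8 (vcons Nat 0 0 (vnil Nat))
inferred type:
  Vec Nat 2
normal-order step count: 12
started in normal form: no
first contracted redex: a beta-redex


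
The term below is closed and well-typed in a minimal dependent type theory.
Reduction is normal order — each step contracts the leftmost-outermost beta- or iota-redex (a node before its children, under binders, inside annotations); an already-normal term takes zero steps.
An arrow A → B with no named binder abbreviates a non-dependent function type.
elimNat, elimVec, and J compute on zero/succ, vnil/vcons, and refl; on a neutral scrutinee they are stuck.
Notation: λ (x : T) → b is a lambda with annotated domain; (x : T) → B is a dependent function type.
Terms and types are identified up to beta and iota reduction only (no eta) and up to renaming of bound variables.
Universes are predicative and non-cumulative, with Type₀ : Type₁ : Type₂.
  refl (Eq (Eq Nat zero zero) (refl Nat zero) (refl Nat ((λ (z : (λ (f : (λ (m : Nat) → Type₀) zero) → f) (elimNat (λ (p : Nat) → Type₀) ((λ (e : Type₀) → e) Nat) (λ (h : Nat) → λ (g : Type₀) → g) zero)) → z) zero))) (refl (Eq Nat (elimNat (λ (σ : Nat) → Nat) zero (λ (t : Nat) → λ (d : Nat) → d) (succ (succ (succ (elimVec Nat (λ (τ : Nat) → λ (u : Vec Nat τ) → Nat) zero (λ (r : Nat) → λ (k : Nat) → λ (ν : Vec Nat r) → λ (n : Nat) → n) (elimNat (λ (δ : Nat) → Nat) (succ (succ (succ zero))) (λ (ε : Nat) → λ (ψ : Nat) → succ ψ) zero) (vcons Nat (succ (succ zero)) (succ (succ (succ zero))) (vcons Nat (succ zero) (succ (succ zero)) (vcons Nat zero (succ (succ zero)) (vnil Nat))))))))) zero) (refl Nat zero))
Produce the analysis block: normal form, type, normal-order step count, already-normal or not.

normal form:
  refl (Eq (Eq Nat zero zero) (refl Nat zero) (refl Nat zero)) (refl (Eq Nat zero zero) (refl Nat zero))
the term's type:
  Eq (Eq (Eq Nat zero zero) (refl Nat zero) (refl Nat zero)) (refl (Eq Nat zero zero) (refl Nat zero)) (refl (Eq Nat zero zero) (refl Nat zero))
reduction steps (normal order): 27
started in normal form: no
first redex: a beta-redex


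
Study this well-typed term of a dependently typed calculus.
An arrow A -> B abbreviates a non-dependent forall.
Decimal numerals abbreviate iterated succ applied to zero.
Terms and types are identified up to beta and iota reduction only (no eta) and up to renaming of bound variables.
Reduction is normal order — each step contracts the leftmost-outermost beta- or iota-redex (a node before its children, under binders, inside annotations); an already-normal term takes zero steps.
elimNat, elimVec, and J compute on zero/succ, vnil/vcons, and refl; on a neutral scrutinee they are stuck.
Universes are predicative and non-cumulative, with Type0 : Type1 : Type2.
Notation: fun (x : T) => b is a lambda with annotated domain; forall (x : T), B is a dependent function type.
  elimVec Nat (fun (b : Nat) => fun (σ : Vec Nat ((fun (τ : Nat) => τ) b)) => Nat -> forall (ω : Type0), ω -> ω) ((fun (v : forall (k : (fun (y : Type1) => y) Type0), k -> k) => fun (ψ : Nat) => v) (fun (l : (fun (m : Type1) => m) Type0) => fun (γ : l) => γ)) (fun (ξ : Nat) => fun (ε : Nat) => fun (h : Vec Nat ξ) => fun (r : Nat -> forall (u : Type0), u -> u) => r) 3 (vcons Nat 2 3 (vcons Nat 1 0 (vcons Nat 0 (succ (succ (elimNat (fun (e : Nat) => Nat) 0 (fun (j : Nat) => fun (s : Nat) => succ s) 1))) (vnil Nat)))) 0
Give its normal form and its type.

normal form:
  fun (b : Type0) => fun (σ : b) => σ
type:
  forall (b : Type0), b -> b
observation: the term reaches its normal form after 19 normal-order steps.


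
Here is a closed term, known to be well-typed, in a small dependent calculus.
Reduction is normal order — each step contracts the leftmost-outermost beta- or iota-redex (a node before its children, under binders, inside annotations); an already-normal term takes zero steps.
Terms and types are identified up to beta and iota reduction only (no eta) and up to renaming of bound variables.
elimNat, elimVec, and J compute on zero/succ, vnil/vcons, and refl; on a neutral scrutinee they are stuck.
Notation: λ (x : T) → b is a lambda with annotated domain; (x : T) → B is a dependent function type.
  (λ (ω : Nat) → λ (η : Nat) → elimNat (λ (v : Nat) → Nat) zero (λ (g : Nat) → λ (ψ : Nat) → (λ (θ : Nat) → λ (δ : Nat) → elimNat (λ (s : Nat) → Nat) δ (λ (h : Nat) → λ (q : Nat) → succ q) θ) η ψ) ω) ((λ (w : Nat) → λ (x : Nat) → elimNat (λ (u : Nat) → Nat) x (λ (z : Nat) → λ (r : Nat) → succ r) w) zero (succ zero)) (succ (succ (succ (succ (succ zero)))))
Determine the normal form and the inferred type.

reduced normal form:
  succ (succ (succ (succ (succ zero))))
the term's type:
  Nat
observation: 27 normal-order steps normalize the term, beginning with a beta-redex.


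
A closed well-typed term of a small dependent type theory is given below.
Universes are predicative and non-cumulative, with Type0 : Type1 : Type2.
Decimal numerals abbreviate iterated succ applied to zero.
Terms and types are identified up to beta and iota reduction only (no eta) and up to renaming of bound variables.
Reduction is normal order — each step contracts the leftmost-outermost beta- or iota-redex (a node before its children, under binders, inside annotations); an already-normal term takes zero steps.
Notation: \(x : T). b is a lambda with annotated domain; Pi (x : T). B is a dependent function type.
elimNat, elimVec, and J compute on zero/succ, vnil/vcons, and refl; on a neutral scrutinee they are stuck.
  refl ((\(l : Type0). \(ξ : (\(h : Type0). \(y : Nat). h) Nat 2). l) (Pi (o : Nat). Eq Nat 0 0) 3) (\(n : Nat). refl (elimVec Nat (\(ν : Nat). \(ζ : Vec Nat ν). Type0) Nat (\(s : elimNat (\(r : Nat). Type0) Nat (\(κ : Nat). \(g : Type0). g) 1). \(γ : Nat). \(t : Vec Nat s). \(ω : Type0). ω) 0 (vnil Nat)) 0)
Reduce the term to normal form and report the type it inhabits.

reduced normal form:
  refl (Pi (l : Nat). Eq Nat 0 0) (\(ξ : Nat). refl Nat 0)
the term's type:
  Eq (Pi (l : Nat). Eq Nat 0 0) (\(ξ : Nat). refl Nat 0) (\(h : Nat). refl Nat 0)
observation: contracting a beta-redex first, the term normalizes in 3 steps.


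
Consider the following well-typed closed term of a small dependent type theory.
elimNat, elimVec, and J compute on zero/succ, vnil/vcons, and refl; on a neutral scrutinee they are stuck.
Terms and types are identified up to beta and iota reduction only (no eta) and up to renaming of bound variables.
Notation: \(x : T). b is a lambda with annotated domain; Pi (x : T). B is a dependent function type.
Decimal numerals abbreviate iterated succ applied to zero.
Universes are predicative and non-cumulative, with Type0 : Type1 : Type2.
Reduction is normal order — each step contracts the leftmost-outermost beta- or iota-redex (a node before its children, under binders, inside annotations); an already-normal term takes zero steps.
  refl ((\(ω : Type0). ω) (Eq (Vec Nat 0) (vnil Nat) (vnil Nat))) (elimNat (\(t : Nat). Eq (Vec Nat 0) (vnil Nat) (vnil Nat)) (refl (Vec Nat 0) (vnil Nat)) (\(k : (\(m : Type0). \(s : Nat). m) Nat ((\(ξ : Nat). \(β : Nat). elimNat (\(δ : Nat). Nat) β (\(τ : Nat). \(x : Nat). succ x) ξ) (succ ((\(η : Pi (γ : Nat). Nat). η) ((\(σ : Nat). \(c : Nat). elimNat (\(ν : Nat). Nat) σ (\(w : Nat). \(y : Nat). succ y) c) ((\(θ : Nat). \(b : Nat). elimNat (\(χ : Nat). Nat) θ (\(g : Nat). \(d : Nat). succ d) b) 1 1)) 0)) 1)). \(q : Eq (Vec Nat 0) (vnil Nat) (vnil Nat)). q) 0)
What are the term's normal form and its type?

normal form:
  refl (Eq (Vec Nat 0) (vnil Nat) (vnil Nat)) (refl (Vec Nat 0) (vnil Nat))
the term's type:
  Eq (Eq (Vec Nat 0) (vnil Nat) (vnil Nat)) (refl (Vec Nat 0) (vnil Nat)) (refl (Vec Nat 0) (vnil Nat))
observation: 2 normal-order steps separate the term from its normal form.


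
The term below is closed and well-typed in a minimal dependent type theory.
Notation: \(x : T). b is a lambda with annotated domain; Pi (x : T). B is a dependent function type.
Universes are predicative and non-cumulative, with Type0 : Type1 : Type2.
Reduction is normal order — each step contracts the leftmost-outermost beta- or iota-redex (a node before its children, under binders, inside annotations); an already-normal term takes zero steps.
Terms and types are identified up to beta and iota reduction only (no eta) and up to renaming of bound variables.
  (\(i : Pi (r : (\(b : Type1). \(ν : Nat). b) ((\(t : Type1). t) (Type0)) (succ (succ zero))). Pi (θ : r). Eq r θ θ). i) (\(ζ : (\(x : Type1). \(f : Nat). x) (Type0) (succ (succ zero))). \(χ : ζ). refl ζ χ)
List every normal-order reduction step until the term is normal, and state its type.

reduction (normal order):
  (\(i : Pi (r : (\(b : Type1). \(ν : Nat). b) ((\(t : Type1). t) (Type0)) (succ (succ zero))). Pi (θ : r). Eq r θ θ). i) (\(ζ : (\(x : Type1). \(f : Nat). x) (Type0) (succ (succ zero))). \(χ : ζ). refl ζ χ)
  ~> \(i : (\(r : Type1). \(b : Nat). r) (Type0) (succ (succ zero))). \(ν : i). refl i ν
  ~> \(i : (\(r : Nat). Type0) (succ (succ zero))). \(b : i). refl i b
  ~> \(i : Type0). \(r : i). refl i r
inferred type:
  Pi (i : Type0). Pi (r : i). Eq i r r


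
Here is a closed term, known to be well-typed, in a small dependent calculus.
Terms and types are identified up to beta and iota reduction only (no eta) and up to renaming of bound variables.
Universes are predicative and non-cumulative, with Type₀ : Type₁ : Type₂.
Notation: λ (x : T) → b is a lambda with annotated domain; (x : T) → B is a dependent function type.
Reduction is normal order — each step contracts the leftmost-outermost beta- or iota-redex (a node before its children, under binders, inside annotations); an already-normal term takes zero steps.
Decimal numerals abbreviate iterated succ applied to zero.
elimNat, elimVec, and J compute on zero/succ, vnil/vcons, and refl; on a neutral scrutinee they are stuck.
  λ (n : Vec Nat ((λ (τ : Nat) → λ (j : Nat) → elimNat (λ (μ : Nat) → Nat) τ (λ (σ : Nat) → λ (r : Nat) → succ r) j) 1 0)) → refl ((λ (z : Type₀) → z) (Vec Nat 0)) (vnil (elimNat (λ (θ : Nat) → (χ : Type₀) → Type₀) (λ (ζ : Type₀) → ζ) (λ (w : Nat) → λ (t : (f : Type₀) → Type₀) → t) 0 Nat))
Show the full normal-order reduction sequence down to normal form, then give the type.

normal-order reduction sequence:
  λ (n : Vec Nat ((λ (τ : Nat) → λ (j : Nat) → elimNat (λ (μ : Nat) → Nat) τ (λ (σ : Nat) → λ (r : Nat) → succ r) j) 1 0)) → refl ((λ (z : Type₀) → z) (Vec Nat 0)) (vnil (elimNat (λ (θ : Nat) → (χ : Type₀) → Type₀) (λ (ζ : Type₀) → ζ) (λ (w : Nat) → λ (t : (f : Type₀) → Type₀) → t) 0 Nat))
  ~> λ (n : Vec Nat ((λ (τ : Nat) → elimNat (λ (j : Nat) → Nat) 1 (λ (μ : Nat) → λ (σ : Nat) → succ σ) τ) 0)) → refl ((λ (r : Type₀) → r) (Vec Nat 0)) (vnil (elimNat (λ (z : Nat) → (θ : Type₀) → Type₀) (λ (χ : Type₀) → χ) (λ (ζ : Nat) → λ (w : (t : Type₀) → Type₀) → w) 0 Nat))
  ~> λ (n : Vec Nat (elimNat (λ (τ : Nat) → Nat) 1 (λ (j : Nat) → λ (μ : Nat) → succ μ) 0)) → refl ((λ (σ : Type₀) → σ) (Vec Nat 0)) (vnil (elimNat (λ (r : Nat) → (z : Type₀) → Type₀) (λ (θ : Type₀) → θ) (λ (χ : Nat) → λ (ζ : (w : Type₀) → Type₀) → ζ) 0 Nat))
  ~> λ (n : Vec Nat 1) → refl ((λ (τ : Type₀) → τ) (Vec Nat 0)) (vnil (elimNat (λ (j : Nat) → (μ : Type₀) → Type₀) (λ (σ : Type₀) → σ) (λ (r : Nat) → λ (z : (θ : Type₀) → Type₀) → z) 0 Nat))
  ~> λ (n : Vec Nat 1) → refl (Vec Nat 0) (vnil (elimNat (λ (τ : Nat) → (j : Type₀) → Type₀) (λ (μ : Type₀) → μ) (λ (σ : Nat) → λ (r : (z : Type₀) → Type₀) → r) 0 Nat))
  ~> λ (n : Vec Nat 1) → refl (Vec Nat 0) (vnil ((λ (τ : Type₀) → τ) Nat))
  ~> λ (n : Vec Nat 1) → refl (Vec Nat 0) (vnil Nat)
type:
  (n : Vec Nat 1) → Eq (Vec Nat 0) (vnil Nat) (vnil Nat)


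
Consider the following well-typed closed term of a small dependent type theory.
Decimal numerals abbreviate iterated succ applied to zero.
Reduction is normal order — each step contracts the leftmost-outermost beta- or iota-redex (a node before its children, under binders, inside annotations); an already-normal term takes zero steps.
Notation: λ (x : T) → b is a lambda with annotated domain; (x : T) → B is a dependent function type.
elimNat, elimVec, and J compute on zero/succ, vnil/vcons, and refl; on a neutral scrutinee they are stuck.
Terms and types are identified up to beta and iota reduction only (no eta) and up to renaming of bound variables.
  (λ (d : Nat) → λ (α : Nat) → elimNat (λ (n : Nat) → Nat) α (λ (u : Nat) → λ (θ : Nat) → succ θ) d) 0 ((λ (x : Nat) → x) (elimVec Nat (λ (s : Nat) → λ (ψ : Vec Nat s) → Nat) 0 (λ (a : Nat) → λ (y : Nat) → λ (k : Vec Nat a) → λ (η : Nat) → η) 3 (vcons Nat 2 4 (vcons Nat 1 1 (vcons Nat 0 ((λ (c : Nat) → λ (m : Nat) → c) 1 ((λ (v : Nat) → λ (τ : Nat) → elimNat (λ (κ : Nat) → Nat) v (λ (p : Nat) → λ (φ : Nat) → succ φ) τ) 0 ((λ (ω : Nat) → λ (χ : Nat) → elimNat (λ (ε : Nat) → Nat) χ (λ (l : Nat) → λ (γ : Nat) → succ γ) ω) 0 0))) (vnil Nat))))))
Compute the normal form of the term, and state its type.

resulting normal form:
  0
the term's type:
  Nat
observation: the leftmost-outermost redex is a beta-redex, and normalization takes 20 steps.


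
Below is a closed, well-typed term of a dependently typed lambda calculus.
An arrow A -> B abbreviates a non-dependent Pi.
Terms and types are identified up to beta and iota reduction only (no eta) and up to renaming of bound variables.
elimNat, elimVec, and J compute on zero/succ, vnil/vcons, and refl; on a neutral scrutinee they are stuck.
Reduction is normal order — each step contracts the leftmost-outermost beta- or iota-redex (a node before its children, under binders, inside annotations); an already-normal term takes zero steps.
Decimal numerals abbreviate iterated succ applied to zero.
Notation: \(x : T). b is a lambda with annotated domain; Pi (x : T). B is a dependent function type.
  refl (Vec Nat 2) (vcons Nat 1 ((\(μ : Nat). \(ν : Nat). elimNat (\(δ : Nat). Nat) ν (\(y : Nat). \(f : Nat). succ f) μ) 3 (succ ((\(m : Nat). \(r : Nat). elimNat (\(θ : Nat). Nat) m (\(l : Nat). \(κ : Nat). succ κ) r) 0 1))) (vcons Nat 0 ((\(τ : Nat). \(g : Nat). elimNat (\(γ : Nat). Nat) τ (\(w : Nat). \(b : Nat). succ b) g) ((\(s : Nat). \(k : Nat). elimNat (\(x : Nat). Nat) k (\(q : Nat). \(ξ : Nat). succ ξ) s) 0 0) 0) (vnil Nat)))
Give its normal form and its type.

resulting normal form:
  refl (Vec Nat 2) (vcons Nat 1 5 (vcons Nat 0 0 (vnil Nat)))
inferred type:
  Eq (Vec Nat 2) (vcons Nat 1 5 (vcons Nat 0 0 (vnil Nat))) (vcons Nat 1 5 (vcons Nat 0 0 (vnil Nat)))
observation: the term reaches its normal form after 24 normal-order steps.


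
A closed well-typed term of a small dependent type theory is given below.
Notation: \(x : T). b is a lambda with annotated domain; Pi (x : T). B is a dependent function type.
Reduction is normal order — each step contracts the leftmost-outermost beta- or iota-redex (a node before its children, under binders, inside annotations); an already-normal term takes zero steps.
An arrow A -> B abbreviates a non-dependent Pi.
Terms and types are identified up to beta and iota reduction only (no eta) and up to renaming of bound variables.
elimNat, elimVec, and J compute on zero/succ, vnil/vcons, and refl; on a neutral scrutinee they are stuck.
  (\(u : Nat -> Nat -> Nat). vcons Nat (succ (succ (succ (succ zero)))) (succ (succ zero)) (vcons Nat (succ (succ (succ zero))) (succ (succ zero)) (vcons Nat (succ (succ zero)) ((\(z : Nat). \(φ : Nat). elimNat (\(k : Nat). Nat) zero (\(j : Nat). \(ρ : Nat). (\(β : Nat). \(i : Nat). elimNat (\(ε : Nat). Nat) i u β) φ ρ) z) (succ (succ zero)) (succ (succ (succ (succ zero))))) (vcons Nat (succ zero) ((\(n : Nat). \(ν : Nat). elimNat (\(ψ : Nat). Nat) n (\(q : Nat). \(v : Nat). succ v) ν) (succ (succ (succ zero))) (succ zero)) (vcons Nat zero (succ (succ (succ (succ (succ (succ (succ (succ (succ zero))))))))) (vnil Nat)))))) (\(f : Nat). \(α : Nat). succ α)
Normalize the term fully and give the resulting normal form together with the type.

resulting normal form:
  vcons Nat (succ (succ (succ (succ zero)))) (succ (succ zero)) (vcons Nat (succ (succ (succ zero))) (succ (succ zero)) (vcons Nat (succ (succ zero)) (succ (succ (succ (succ (succ (succ (succ (succ zero)))))))) (vcons Nat (succ zero) (succ (succ (succ (succ zero)))) (vcons Nat zero (succ (succ (succ (succ (succ (succ (succ (succ (succ zero))))))))) (vnil Nat)))))
inferred type:
  Vec Nat (succ (succ (succ (succ (succ zero)))))


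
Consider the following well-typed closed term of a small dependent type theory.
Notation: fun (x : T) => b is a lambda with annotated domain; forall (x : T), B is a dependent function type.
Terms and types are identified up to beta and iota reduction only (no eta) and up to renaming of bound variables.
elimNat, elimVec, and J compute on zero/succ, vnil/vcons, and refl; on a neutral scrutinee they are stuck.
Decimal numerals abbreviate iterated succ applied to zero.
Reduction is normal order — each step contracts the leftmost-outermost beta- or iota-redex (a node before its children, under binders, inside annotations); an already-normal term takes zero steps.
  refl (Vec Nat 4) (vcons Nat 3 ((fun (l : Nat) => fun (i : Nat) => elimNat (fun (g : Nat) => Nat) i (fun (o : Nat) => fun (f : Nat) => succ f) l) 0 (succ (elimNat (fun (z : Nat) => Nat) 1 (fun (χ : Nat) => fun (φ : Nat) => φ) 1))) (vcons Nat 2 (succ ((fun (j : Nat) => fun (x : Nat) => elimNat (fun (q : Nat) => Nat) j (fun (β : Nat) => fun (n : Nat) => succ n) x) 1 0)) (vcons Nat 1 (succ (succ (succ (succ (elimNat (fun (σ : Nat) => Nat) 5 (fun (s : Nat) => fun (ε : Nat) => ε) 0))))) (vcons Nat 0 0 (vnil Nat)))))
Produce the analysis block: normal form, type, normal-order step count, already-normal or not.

resulting normal form:
  refl (Vec Nat 4) (vcons Nat 3 2 (vcons Nat 2 2 (vcons Nat 1 9 (vcons Nat 0 0 (vnil Nat)))))
type:
  Eq (Vec Nat 4) (vcons Nat 3 2 (vcons Nat 2 2 (vcons Nat 1 9 (vcons Nat 0 0 (vnil Nat))))) (vcons Nat 3 2 (vcons Nat 2 2 (vcons Nat 1 9 (vcons Nat 0 0 (vnil Nat)))))
normal-order step count: 11
term was already normal: no
first redex: a beta-redex
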